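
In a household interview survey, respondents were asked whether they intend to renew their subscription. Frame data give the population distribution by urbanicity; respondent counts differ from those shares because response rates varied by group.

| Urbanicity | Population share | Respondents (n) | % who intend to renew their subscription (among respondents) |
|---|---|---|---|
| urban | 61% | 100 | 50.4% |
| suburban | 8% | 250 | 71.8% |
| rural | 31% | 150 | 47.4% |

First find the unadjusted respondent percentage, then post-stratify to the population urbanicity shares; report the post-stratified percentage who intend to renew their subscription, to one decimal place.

51.2%

Unadjusted (pooled respondent) estimate weights by respondent counts:
  (100/500)×50.4 + (250/500)×71.8 + (150/500)×47.4 = 60.2%
Post-stratifying to population shares instead:
  0.61×50.4 + 0.08×71.8 + 0.31×47.4 = 51.182%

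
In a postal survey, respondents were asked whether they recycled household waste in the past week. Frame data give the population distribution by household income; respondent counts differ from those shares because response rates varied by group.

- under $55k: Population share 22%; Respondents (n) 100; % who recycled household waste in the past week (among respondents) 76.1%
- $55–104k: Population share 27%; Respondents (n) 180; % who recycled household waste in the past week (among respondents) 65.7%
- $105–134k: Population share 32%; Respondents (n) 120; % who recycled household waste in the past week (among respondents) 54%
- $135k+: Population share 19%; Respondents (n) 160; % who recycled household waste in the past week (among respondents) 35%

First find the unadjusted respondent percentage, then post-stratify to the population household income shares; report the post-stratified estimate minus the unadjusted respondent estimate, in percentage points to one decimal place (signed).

Unadjusted (pooled respondent) estimate weights by respondent counts:
  (100/560)×76.1 + (180/560)×65.7 + (120/560)×54 + (160/560)×35 = 56.2786%
Post-stratified estimate weights by population shares:
  0.22×76.1 + 0.27×65.7 + 0.32×54 + 0.19×35 = 58.411%
Difference = 58.411 − 56.2786 = 2.1324 pp.

+2.1 percentage points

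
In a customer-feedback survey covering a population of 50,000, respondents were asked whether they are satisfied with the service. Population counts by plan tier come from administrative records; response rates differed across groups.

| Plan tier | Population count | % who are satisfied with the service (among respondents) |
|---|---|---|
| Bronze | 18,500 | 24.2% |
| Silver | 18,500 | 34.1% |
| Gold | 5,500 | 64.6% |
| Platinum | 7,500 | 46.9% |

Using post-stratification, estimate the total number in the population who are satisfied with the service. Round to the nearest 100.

17,900

Estimated count per cell = population count × respondent percentage:
  Bronze: 18,500 × 24.2% = 4477
  Silver: 18,500 × 34.1% = 6308.5
  Gold: 5,500 × 64.6% = 3553
  Platinum: 7,500 × 46.9% = 3517.5
Estimated total = 17,856 → 17,900.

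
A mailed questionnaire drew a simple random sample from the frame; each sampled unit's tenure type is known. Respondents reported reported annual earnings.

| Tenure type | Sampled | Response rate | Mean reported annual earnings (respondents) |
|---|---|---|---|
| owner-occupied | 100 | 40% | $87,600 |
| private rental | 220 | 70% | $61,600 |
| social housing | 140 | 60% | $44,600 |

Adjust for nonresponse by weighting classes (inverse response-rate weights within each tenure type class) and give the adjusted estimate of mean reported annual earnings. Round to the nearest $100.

Inverse-response-rate weighting restores each class to its sampled count, so class totals weight by n_sampled:
  owner-occupied: 100 × 87,600 = 8,760,000
  private rental: 220 × 61,600 = 13,552,000
  social housing: 140 × 44,600 = 6,244,000
Adjusted estimate = 28,556,000 / 460 = 62078.3 → $62,100.

$62,100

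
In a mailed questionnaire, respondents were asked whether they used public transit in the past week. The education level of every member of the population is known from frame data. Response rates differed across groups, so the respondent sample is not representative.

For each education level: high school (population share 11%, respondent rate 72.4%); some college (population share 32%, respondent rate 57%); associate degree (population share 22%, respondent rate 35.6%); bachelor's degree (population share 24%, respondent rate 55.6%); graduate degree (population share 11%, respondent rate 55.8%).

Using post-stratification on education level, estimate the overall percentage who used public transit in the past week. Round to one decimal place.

Post-stratification weights by population share, not respondent share:
  high school: 0.11 × 72.4 = 7.964
  some college: 0.32 × 57 = 18.24
  associate degree: 0.22 × 35.6 = 7.832
  bachelor's degree: 0.24 × 55.6 = 13.344
  graduate degree: 0.11 × 55.8 = 6.138
Post-stratified estimate = 53.518 → 53.5%.

53.5%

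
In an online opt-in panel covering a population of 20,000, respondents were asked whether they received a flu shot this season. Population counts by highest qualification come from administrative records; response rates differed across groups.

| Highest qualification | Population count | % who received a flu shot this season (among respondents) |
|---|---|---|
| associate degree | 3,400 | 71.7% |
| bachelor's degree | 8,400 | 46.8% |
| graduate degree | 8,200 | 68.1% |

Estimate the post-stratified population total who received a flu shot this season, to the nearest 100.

Apply each group's respondent rate to its population count:
  associate degree: 3,400 × 71.7% = 2437.8
  bachelor's degree: 8,400 × 46.8% = 3931.2
  graduate degree: 8,200 × 68.1% = 5584.2
Estimated total = 11953.2 → 12,000.

12,000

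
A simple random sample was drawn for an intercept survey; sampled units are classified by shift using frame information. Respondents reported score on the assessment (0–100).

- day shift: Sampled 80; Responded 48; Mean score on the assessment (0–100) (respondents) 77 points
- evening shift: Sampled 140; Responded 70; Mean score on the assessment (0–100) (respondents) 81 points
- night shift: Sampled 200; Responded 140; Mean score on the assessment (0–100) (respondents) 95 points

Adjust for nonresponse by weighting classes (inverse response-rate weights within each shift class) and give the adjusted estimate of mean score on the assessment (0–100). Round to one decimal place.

86.9

Response rates by class: day shift 48/80 = 60%, evening shift 70/140 = 50%, night shift 140/200 = 70%.
Weighting each respondent by the inverse class response rate inflates each class back to its sampled size, so the class weight is n_sampled:
  day shift: 80 × 77 = 6160
  evening shift: 140 × 81 = 11,340
  night shift: 200 × 95 = 19,000
Adjusted estimate = 36,500 / 420 = 86.9048 → 86.9.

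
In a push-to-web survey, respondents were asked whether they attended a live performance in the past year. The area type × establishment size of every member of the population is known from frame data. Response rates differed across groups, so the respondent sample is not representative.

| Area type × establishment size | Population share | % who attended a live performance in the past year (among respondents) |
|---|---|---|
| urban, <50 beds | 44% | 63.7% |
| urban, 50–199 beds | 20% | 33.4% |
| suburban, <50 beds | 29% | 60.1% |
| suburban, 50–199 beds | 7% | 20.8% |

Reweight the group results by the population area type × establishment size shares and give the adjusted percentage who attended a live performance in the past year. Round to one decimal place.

Weight each group's respondent value by its population share:
  urban, <50 beds: 0.44 × 63.7 = 28.028
  urban, 50–199 beds: 0.2 × 33.4 = 6.68
  suburban, <50 beds: 0.29 × 60.1 = 17.429
  suburban, 50–199 beds: 0.07 × 20.8 = 1.456
Post-stratified estimate = 53.593 → 53.6%.

53.6%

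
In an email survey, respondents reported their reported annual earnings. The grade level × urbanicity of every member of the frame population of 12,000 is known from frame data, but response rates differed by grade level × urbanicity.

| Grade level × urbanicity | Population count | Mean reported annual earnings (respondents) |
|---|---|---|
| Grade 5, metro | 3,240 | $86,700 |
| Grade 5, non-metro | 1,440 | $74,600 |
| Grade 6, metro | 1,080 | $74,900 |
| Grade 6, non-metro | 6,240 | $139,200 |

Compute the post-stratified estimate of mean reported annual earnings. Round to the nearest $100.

Post-stratification weights by population share, not respondent share:
  Grade 5, metro: (3,240/12,000) × 86,700 = 23,409
  Grade 5, non-metro: (1,440/12,000) × 74,600 = 8952
  Grade 6, metro: (1,080/12,000) × 74,900 = 6741
  Grade 6, non-metro: (6,240/12,000) × 139,200 = 72,384
Post-stratified estimate = 111,486 → $111,500.

$111,500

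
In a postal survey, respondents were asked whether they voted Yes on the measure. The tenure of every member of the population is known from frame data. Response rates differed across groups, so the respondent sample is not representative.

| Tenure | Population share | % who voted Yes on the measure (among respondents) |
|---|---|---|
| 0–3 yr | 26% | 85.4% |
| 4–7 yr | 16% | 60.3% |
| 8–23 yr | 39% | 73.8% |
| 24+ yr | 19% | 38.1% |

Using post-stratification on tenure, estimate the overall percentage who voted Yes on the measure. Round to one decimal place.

67.9%

Weight each group's respondent value by its population share:
  0–3 yr: 0.26 × 85.4 = 22.204
  4–7 yr: 0.16 × 60.3 = 9.648
  8–23 yr: 0.39 × 73.8 = 28.782
  24+ yr: 0.19 × 38.1 = 7.239
Post-stratified estimate = 67.873 → 67.9%.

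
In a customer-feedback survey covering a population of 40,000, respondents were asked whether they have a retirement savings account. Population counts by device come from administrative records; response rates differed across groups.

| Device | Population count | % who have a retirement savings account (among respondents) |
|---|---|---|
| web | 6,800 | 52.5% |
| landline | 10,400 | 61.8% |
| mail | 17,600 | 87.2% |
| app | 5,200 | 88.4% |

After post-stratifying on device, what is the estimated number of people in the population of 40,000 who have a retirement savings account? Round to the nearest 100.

Apply each group's respondent rate to its population count:
  web: 6,800 × 52.5% = 3570
  landline: 10,400 × 61.8% = 6427.2
  mail: 17,600 × 87.2% = 15347.2
  app: 5,200 × 88.4% = 4596.8
Estimated total = 29941.2 → 29,900.

29,900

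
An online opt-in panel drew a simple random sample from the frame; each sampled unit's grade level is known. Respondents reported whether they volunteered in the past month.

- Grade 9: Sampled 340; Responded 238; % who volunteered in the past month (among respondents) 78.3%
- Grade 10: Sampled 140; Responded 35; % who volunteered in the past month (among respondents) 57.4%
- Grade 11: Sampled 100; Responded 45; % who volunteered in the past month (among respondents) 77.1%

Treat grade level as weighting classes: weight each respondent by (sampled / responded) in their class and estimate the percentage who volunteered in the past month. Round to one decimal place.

Response rates by class: Grade 9 238/340 = 70%, Grade 10 35/140 = 25%, Grade 11 45/100 = 45%.
Inverse-response-rate weighting restores each class to its sampled count, so class totals weight by n_sampled:
  Grade 9: 340 × 78.3 = 26,622
  Grade 10: 140 × 57.4 = 8036
  Grade 11: 100 × 77.1 = 7710
Adjusted estimate = 42,368 / 580 = 73.0483 → 73.0%.

73.0%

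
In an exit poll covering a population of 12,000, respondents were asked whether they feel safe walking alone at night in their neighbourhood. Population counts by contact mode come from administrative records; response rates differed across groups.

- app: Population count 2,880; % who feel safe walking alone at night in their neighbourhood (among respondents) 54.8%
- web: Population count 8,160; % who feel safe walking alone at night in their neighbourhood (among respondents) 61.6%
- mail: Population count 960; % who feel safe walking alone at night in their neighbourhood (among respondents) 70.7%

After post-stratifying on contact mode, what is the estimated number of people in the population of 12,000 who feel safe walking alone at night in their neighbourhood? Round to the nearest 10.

7,280

Apply each group's respondent rate to its population count:
  app: 2,880 × 54.8% = 1578.24
  web: 8,160 × 61.6% = 5026.56
  mail: 960 × 70.7% = 678.72
Estimated total = 7283.52 → 7,280.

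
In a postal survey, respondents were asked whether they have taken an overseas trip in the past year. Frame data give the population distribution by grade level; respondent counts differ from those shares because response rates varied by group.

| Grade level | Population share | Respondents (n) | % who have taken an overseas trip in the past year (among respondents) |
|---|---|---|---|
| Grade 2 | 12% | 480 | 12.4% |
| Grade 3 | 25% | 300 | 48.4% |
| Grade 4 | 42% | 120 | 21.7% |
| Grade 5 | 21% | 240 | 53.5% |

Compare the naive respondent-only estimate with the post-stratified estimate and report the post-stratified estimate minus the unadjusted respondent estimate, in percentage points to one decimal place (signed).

Without adjustment, the pooled respondent share is:
  (480/1140)×12.4 + (300/1140)×48.4 + (120/1140)×21.7 + (240/1140)×53.5 = 31.5053%
Post-stratified estimate weights by population shares:
  0.12×12.4 + 0.25×48.4 + 0.42×21.7 + 0.21×53.5 = 33.937%
Difference = 33.937 − 31.5053 = 2.4317 pp.

+2.4 percentage points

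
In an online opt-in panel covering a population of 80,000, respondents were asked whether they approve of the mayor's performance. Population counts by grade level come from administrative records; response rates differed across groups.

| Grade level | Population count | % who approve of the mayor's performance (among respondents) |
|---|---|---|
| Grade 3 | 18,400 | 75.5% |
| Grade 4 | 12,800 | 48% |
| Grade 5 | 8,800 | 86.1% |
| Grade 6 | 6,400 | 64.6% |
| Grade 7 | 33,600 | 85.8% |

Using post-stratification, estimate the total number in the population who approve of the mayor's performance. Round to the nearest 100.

60,600

Estimated count per cell = population count × respondent percentage:
  Grade 3: 18,400 × 75.5% = 13,892
  Grade 4: 12,800 × 48% = 6144
  Grade 5: 8,800 × 86.1% = 7576.8
  Grade 6: 6,400 × 64.6% = 4134.4
  Grade 7: 33,600 × 85.8% = 28828.8
Estimated total = 60,576 → 60,600.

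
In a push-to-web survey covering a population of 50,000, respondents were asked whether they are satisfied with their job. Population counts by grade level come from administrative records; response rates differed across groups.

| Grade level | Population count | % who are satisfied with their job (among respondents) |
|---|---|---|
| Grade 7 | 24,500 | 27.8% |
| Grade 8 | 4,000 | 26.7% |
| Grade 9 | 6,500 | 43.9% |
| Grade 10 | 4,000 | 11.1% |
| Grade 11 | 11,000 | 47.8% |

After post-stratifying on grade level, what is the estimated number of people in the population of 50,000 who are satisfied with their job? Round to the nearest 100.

16,400

Each cell contributes its population count × the respondent rate:
  Grade 7: 24,500 × 27.8% = 6811
  Grade 8: 4,000 × 26.7% = 1068
  Grade 9: 6,500 × 43.9% = 2853.5
  Grade 10: 4,000 × 11.1% = 444
  Grade 11: 11,000 × 47.8% = 5258
Estimated total = 16434.5 → 16,400.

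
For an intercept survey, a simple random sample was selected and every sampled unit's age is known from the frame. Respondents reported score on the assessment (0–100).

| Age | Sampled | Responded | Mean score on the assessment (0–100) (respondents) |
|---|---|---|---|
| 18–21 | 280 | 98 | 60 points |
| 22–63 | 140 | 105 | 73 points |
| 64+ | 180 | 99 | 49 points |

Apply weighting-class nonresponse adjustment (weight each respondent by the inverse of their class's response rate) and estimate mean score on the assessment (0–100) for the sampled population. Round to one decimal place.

59.7

Class response rates: 18–21 98/280 = 35%, 22–63 105/140 = 75%, 64+ 99/180 = 55%.
Weighting each respondent by the inverse class response rate inflates each class back to its sampled size, so the class weight is n_sampled:
  18–21: 280 × 60 = 16,800
  22–63: 140 × 73 = 10,220
  64+: 180 × 49 = 8820
Adjusted estimate = 35,840 / 600 = 59.7333 → 59.7.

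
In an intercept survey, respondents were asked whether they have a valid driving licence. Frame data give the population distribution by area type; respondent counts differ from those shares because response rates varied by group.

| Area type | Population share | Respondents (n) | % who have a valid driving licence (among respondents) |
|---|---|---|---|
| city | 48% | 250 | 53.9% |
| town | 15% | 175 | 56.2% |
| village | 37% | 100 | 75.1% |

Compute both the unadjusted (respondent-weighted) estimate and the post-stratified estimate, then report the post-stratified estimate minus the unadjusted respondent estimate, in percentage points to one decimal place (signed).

Naive respondent-only estimate (weights = respondent counts):
  (250/525)×53.9 + (175/525)×56.2 + (100/525)×75.1 = 58.7048%
Post-stratified estimate weights by population shares:
  0.48×53.9 + 0.15×56.2 + 0.37×75.1 = 62.089%
Difference = 62.089 − 58.7048 = 3.3842 pp.

+3.4 percentage points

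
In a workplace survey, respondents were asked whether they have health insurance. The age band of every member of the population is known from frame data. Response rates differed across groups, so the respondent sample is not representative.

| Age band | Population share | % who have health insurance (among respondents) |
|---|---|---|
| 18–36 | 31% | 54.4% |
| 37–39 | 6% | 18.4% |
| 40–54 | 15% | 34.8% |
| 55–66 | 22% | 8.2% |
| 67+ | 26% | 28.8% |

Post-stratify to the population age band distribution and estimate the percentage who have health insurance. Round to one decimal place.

Each cell contributes population-share × respondent value:
  18–36: 0.31 × 54.4 = 16.864
  37–39: 0.06 × 18.4 = 1.104
  40–54: 0.15 × 34.8 = 5.22
  55–66: 0.22 × 8.2 = 1.804
  67+: 0.26 × 28.8 = 7.488
Post-stratified estimate = 32.48 → 32.5%.

32.5%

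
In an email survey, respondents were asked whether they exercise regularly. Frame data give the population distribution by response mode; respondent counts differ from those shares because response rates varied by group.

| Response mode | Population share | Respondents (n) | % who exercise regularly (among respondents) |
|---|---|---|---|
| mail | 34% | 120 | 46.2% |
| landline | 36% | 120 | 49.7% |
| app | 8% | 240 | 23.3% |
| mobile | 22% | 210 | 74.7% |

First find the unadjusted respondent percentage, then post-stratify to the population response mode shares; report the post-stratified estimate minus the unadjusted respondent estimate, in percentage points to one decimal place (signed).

+4.4 percentage points

Naive respondent-only estimate (weights = respondent counts):
  (120/690)×46.2 + (120/690)×49.7 + (240/690)×23.3 + (210/690)×74.7 = 47.5174%
Post-stratified estimate weights by population shares:
  0.34×46.2 + 0.36×49.7 + 0.08×23.3 + 0.22×74.7 = 51.898%
Difference = 51.898 − 47.5174 = 4.3806 pp.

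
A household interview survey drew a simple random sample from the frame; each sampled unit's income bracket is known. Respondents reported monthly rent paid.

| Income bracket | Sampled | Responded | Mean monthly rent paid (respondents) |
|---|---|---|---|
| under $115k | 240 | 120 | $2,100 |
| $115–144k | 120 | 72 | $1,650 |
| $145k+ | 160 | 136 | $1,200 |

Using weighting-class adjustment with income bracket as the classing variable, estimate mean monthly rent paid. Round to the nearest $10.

$1,720

Response rates by class: under $115k 120/240 = 50%, $115–144k 72/120 = 60%, $145k+ 136/160 = 85%.
Inverse-response-rate weighting restores each class to its sampled count, so class totals weight by n_sampled:
  under $115k: 240 × 2100 = 504,000
  $115–144k: 120 × 1650 = 198,000
  $145k+: 160 × 1200 = 192,000
Adjusted estimate = 894,000 / 520 = 1719.23 → $1,720.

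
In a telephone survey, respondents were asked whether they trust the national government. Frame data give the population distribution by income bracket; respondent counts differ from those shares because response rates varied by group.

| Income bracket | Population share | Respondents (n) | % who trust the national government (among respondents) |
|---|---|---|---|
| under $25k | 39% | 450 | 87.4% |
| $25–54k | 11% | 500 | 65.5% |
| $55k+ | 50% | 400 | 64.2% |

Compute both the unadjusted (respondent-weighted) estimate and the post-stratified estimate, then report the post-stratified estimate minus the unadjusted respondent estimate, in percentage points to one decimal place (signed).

+1.0 percentage points

Unadjusted (pooled respondent) estimate weights by respondent counts:
  (450/1350)×87.4 + (500/1350)×65.5 + (400/1350)×64.2 = 72.4148%
Post-stratifying to population shares instead:
  0.39×87.4 + 0.11×65.5 + 0.5×64.2 = 73.391%
Difference = 73.391 − 72.4148 = 0.9762 pp.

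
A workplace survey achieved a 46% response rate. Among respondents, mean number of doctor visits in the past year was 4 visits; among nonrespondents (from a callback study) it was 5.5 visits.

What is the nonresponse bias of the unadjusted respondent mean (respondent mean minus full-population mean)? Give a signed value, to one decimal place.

Nonresponse fraction = 1 − 0.46 = 0.54.
Bias = (nonresponse fraction) × (respondent mean − nonrespondent mean)
     = 0.54 × (4 − 5.5) = 0.54 × -1.5 = -0.81.

-0.8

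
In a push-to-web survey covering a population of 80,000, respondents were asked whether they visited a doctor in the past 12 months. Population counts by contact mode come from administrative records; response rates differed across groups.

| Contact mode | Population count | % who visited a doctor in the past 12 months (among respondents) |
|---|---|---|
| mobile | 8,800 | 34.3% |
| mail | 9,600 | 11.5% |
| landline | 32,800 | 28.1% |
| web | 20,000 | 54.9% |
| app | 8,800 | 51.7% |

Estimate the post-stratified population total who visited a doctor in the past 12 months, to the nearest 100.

28,900

Apply each group's respondent rate to its population count:
  mobile: 8,800 × 34.3% = 3018.4
  mail: 9,600 × 11.5% = 1104
  landline: 32,800 × 28.1% = 9216.8
  web: 20,000 × 54.9% = 10,980
  app: 8,800 × 51.7% = 4549.6
Estimated total = 28868.8 → 28,900.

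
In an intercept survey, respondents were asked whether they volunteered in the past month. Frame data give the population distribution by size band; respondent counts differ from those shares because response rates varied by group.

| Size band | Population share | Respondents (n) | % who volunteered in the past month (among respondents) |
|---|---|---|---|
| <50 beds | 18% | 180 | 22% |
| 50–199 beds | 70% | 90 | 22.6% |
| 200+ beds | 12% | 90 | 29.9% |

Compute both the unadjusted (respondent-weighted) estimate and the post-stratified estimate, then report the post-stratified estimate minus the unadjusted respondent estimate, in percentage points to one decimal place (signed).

Unadjusted (pooled respondent) estimate weights by respondent counts:
  (180/360)×22 + (90/360)×22.6 + (90/360)×29.9 = 24.125%
Reweighting by population size band shares:
  0.18×22 + 0.7×22.6 + 0.12×29.9 = 23.368%
Difference = 23.368 − 24.125 = -0.757 pp.

-0.8 percentage points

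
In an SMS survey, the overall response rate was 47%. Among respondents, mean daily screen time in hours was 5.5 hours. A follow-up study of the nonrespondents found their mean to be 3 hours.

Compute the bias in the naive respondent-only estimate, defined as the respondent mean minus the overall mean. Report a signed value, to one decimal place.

Nonresponse fraction = 1 − 0.47 = 0.53.
Bias = (nonresponse fraction) × (respondent mean − nonrespondent mean)
     = 0.53 × (5.5 − 3) = 0.53 × 2.5 = 1.325.

+1.3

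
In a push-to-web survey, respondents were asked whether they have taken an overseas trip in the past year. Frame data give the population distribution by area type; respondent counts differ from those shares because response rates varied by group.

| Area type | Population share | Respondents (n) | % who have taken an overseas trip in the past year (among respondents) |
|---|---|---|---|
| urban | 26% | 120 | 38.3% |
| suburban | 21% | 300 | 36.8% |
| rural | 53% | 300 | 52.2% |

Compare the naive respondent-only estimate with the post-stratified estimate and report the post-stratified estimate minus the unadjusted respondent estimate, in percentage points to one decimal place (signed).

Naive respondent-only estimate (weights = respondent counts):
  (120/720)×38.3 + (300/720)×36.8 + (300/720)×52.2 = 43.4667%
Reweighting by population area type shares:
  0.26×38.3 + 0.21×36.8 + 0.53×52.2 = 45.352%
Difference = 45.352 − 43.4667 = 1.8853 pp.

+1.9 percentage points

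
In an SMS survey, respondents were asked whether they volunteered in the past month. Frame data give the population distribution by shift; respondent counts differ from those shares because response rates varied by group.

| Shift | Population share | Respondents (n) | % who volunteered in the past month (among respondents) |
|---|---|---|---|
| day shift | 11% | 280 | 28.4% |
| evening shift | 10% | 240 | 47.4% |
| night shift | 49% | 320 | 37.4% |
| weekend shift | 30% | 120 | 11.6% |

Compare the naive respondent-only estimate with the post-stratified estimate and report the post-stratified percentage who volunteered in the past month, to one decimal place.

29.7%

Without adjustment, the pooled respondent share is:
  (280/960)×28.4 + (240/960)×47.4 + (320/960)×37.4 + (120/960)×11.6 = 34.05%
Post-stratified estimate weights by population shares:
  0.11×28.4 + 0.1×47.4 + 0.49×37.4 + 0.3×11.6 = 29.67%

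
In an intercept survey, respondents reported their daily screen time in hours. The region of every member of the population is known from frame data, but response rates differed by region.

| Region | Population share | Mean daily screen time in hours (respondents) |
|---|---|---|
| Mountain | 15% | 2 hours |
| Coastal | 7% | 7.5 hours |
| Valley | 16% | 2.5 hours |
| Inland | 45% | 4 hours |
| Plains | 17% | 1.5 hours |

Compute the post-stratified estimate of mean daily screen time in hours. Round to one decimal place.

Post-stratification weights by population share, not respondent share:
  Mountain: 0.15 × 2 = 0.3
  Coastal: 0.07 × 7.5 = 0.525
  Valley: 0.16 × 2.5 = 0.4
  Inland: 0.45 × 4 = 1.8
  Plains: 0.17 × 1.5 = 0.255
Post-stratified estimate = 3.28 → 3.3.

3.3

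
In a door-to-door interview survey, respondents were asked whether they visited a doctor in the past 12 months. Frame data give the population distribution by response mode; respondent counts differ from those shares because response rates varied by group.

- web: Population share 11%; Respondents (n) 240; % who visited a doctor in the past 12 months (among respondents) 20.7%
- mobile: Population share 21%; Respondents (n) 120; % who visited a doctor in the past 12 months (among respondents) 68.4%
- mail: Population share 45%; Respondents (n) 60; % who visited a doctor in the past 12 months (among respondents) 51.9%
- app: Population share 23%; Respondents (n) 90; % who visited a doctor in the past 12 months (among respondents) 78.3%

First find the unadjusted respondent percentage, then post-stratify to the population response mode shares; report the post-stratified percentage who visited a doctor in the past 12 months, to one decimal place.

58.0%

Naive respondent-only estimate (weights = respondent counts):
  (240/510)×20.7 + (120/510)×68.4 + (60/510)×51.9 + (90/510)×78.3 = 45.7588%
Post-stratifying to population shares instead:
  0.11×20.7 + 0.21×68.4 + 0.45×51.9 + 0.23×78.3 = 58.005%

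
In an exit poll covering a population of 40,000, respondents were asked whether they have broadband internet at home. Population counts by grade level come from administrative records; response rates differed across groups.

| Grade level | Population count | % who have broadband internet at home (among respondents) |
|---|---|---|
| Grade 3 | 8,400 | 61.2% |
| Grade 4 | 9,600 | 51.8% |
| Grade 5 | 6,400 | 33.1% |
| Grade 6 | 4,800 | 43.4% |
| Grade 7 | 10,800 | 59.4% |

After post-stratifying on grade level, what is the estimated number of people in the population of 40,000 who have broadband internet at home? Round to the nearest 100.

20,700

Apply each group's respondent rate to its population count:
  Grade 3: 8,400 × 61.2% = 5140.8
  Grade 4: 9,600 × 51.8% = 4972.8
  Grade 5: 6,400 × 33.1% = 2118.4
  Grade 6: 4,800 × 43.4% = 2083.2
  Grade 7: 10,800 × 59.4% = 6415.2
Estimated total = 20730.4 → 20,700.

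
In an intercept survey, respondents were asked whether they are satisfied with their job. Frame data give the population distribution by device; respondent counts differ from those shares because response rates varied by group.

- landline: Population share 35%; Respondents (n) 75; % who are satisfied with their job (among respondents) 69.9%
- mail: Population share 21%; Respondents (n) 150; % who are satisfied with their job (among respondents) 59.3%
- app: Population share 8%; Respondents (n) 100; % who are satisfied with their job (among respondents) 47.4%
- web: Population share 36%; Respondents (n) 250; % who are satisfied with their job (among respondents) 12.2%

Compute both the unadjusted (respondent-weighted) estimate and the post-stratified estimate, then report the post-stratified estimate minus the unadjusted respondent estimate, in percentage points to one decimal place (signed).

Naive respondent-only estimate (weights = respondent counts):
  (75/575)×69.9 + (150/575)×59.3 + (100/575)×47.4 + (250/575)×12.2 = 38.1348%
Post-stratifying to population shares instead:
  0.35×69.9 + 0.21×59.3 + 0.08×47.4 + 0.36×12.2 = 45.102%
Difference = 45.102 − 38.1348 = 6.9672 pp.

+7.0 percentage points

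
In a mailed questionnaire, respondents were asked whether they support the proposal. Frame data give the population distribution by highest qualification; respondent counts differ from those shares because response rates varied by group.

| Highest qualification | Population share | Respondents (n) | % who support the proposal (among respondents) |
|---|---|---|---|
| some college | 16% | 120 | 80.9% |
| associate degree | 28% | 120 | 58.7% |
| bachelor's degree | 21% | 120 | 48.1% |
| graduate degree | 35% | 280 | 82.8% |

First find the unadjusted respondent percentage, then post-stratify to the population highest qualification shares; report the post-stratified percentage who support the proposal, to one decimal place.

Naive respondent-only estimate (weights = respondent counts):
  (120/640)×80.9 + (120/640)×58.7 + (120/640)×48.1 + (280/640)×82.8 = 71.4188%
Post-stratified estimate weights by population shares:
  0.16×80.9 + 0.28×58.7 + 0.21×48.1 + 0.35×82.8 = 68.461%

68.5%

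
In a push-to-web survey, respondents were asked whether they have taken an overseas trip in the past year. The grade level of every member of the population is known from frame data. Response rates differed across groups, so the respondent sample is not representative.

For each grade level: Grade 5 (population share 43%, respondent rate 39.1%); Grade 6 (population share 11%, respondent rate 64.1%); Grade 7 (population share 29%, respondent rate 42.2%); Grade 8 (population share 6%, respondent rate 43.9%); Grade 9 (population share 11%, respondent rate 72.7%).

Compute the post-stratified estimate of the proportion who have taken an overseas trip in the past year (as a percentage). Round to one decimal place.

46.7%

Each cell contributes population-share × respondent value:
  Grade 5: 0.43 × 39.1 = 16.813
  Grade 6: 0.11 × 64.1 = 7.051
  Grade 7: 0.29 × 42.2 = 12.238
  Grade 8: 0.06 × 43.9 = 2.634
  Grade 9: 0.11 × 72.7 = 7.997
Post-stratified estimate = 46.733 → 46.7%.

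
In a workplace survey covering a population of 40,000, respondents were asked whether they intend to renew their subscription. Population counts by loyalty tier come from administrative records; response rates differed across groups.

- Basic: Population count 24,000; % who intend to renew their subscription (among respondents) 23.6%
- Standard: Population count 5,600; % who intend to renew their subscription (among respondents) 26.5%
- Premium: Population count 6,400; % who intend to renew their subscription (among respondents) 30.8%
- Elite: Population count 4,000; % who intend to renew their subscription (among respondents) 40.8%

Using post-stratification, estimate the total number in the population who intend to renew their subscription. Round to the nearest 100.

Apply each group's respondent rate to its population count:
  Basic: 24,000 × 23.6% = 5664
  Standard: 5,600 × 26.5% = 1484
  Premium: 6,400 × 30.8% = 1971.2
  Elite: 4,000 × 40.8% = 1632
Estimated total = 10751.2 → 10,800.

10,800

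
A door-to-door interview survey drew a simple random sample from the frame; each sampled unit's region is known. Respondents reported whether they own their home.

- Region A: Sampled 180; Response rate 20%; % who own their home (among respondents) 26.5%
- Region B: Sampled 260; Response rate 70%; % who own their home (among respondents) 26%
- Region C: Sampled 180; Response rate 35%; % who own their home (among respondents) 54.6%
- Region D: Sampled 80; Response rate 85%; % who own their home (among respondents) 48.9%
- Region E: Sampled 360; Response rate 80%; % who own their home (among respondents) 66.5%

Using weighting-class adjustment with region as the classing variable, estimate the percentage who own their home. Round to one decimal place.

Each respondent's weight = sampled/responded in their class; summing within a class gives n_sampled, so:
  Region A: 180 × 26.5 = 4770
  Region B: 260 × 26 = 6760
  Region C: 180 × 54.6 = 9828
  Region D: 80 × 48.9 = 3912
  Region E: 360 × 66.5 = 23,940
Adjusted estimate = 49,210 / 1,060 = 46.4245 → 46.4%.

46.4%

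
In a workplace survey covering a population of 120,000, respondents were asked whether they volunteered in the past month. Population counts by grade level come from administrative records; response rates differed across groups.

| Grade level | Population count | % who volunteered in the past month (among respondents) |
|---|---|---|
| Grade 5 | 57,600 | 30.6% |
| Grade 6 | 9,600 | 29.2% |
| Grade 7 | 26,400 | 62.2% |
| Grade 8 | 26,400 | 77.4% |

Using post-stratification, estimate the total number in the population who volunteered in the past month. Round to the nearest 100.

57,300

Each cell contributes its population count × the respondent rate:
  Grade 5: 57,600 × 30.6% = 17625.6
  Grade 6: 9,600 × 29.2% = 2803.2
  Grade 7: 26,400 × 62.2% = 16420.8
  Grade 8: 26,400 × 77.4% = 20433.6
Estimated total = 57283.2 → 57,300.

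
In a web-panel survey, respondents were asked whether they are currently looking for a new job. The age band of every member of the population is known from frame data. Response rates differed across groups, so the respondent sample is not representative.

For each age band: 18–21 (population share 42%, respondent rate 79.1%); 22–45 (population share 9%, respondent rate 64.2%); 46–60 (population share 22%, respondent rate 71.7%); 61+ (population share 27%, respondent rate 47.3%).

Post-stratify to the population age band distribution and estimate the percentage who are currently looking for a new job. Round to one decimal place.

67.5%

Each cell contributes population-share × respondent value:
  18–21: 0.42 × 79.1 = 33.222
  22–45: 0.09 × 64.2 = 5.778
  46–60: 0.22 × 71.7 = 15.774
  61+: 0.27 × 47.3 = 12.771
Post-stratified estimate = 67.545 → 67.5%.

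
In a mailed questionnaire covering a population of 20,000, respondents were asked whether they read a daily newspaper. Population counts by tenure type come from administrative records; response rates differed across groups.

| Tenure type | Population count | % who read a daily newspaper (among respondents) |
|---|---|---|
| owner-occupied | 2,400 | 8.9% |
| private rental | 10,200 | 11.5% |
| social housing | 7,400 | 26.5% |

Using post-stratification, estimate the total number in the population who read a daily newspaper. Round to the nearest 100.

3,300

Apply each group's respondent rate to its population count:
  owner-occupied: 2,400 × 8.9% = 213.6
  private rental: 10,200 × 11.5% = 1173
  social housing: 7,400 × 26.5% = 1961
Estimated total = 3347.6 → 3,300.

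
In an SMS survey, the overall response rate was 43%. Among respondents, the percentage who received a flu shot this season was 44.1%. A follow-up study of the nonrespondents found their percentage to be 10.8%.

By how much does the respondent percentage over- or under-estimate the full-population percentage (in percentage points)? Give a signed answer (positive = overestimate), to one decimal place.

+19.0 percentage points

Nonresponse fraction = 1 − 0.43 = 0.57.
Bias = (nonresponse fraction) × (respondent percentage − nonrespondent percentage)
     = 0.57 × (44.1 − 10.8) = 0.57 × 33.3 = 18.981.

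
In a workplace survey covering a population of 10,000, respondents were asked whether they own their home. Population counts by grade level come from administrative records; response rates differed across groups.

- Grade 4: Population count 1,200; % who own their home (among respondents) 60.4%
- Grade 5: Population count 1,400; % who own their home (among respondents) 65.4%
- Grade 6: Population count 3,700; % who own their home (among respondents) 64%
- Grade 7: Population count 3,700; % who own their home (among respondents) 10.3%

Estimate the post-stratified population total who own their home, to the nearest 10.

4,390

Apply each group's respondent rate to its population count:
  Grade 4: 1,200 × 60.4% = 724.8
  Grade 5: 1,400 × 65.4% = 915.6
  Grade 6: 3,700 × 64% = 2368
  Grade 7: 3,700 × 10.3% = 381.1
Estimated total = 4389.5 → 4,390.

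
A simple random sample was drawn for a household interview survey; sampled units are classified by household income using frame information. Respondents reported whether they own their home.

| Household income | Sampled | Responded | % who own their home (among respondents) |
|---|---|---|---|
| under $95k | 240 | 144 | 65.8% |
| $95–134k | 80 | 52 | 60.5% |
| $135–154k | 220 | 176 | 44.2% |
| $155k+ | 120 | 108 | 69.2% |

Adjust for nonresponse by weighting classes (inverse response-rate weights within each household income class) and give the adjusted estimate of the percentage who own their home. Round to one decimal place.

58.6%

Class response rates: under $95k 144/240 = 60%, $95–134k 52/80 = 65%, $135–154k 176/220 = 80%, $155k+ 108/120 = 90%.
Inverse-response-rate weighting restores each class to its sampled count, so class totals weight by n_sampled:
  under $95k: 240 × 65.8 = 15,792
  $95–134k: 80 × 60.5 = 4840
  $135–154k: 220 × 44.2 = 9724
  $155k+: 120 × 69.2 = 8304
Adjusted estimate = 38,660 / 660 = 58.5758 → 58.6%.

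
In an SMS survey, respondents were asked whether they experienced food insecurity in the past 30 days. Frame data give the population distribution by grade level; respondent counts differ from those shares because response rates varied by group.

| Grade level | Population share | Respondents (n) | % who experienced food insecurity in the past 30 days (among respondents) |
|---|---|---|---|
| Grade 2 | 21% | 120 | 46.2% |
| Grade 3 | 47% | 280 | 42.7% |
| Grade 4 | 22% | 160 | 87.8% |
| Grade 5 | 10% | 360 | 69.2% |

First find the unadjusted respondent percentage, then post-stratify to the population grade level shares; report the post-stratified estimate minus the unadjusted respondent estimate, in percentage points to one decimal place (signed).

-5.4 percentage points

Naive respondent-only estimate (weights = respondent counts):
  (120/920)×46.2 + (280/920)×42.7 + (160/920)×87.8 + (360/920)×69.2 = 61.3696%
Post-stratifying to population shares instead:
  0.21×46.2 + 0.47×42.7 + 0.22×87.8 + 0.1×69.2 = 56.007%
Difference = 56.007 − 61.3696 = -5.3626 pp.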